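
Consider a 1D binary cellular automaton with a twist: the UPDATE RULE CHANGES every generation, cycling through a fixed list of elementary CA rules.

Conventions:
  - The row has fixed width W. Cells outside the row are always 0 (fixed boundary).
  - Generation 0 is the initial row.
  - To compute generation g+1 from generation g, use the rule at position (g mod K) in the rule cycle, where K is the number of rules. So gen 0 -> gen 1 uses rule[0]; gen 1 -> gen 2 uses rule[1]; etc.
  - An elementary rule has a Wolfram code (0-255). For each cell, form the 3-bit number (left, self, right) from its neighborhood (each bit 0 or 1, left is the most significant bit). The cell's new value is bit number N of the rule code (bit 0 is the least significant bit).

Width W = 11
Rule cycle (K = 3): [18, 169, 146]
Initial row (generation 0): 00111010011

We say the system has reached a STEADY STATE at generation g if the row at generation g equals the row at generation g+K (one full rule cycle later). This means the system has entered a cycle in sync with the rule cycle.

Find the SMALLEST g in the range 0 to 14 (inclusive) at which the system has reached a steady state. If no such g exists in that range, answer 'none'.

Answer: 10

Derivation:
Gen 0: 00111010011
Gen 1 (rule 18): 01000001100
Gen 2 (rule 169): 00011101001
Gen 3 (rule 146): 00101000110
Gen 4 (rule 18): 01000101001
Gen 5 (rule 169): 00010010000
Gen 6 (rule 146): 00101101000
Gen 7 (rule 18): 01000000100
Gen 8 (rule 169): 00011110001
Gen 9 (rule 146): 00101101010
Gen 10 (rule 18): 01000000001
Gen 11 (rule 169): 00011111100
Gen 12 (rule 146): 00101111010
Gen 13 (rule 18): 01000000001
Gen 14 (rule 169): 00011111100
Gen 15 (rule 146): 00101111010
Gen 16 (rule 18): 01000000001
Gen 17 (rule 169): 00011111100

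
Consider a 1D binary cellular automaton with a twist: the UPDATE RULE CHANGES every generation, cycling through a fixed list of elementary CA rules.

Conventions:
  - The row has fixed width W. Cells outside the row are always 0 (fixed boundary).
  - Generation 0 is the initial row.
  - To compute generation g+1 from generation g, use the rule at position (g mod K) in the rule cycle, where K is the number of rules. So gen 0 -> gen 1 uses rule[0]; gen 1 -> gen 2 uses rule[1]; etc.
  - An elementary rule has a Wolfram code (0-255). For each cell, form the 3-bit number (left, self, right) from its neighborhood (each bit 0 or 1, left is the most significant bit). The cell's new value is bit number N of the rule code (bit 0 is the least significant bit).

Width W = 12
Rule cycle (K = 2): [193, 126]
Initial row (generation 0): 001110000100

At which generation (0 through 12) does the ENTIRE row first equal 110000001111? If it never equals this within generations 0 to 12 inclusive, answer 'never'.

Answer: 4

Derivation:
Gen 0: 001110000100
Gen 1 (rule 193): 100110110001
Gen 2 (rule 126): 111111111011
Gen 3 (rule 193): 011111111001
Gen 4 (rule 126): 110000001111
Gen 5 (rule 193): 010111100111
Gen 6 (rule 126): 111100111101
Gen 7 (rule 193): 011100011100
Gen 8 (rule 126): 110110110110
Gen 9 (rule 193): 010010010010
Gen 10 (rule 126): 111111111111
Gen 11 (rule 193): 011111111111
Gen 12 (rule 126): 110000000001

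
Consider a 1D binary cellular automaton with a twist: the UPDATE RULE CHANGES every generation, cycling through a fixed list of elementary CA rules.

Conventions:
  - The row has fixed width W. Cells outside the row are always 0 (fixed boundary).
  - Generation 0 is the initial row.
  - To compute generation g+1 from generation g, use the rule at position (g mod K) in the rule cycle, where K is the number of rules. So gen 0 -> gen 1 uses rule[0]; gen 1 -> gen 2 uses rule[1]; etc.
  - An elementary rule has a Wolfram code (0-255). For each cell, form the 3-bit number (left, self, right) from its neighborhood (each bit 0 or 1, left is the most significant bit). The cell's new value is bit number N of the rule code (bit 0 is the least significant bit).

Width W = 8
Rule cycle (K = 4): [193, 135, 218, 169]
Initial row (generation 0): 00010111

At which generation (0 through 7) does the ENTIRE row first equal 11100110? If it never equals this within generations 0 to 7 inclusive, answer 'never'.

Gen 0: 00010111
Gen 1 (rule 193): 11000011
Gen 2 (rule 135): 00011100
Gen 3 (rule 218): 00111110
Gen 4 (rule 169): 10111100
Gen 5 (rule 193): 00011101
Gen 6 (rule 135): 11101001
Gen 7 (rule 218): 11100110

Answer: 7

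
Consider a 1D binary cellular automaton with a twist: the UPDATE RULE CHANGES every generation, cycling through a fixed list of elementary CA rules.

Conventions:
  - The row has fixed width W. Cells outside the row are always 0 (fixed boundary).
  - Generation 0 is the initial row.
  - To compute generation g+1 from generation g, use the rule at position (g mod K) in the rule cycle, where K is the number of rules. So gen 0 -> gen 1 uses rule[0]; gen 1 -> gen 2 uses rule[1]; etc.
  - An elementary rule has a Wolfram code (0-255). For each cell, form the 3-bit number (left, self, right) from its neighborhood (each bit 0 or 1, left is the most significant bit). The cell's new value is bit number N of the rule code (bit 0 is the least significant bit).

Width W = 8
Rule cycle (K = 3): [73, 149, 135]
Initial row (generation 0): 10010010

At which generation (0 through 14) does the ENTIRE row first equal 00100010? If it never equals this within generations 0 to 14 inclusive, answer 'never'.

Answer: 10

Derivation:
Gen 0: 10010010
Gen 1 (rule 73): 00000000
Gen 2 (rule 149): 11111111
Gen 3 (rule 135): 01111110
Gen 4 (rule 73): 01000010
Gen 5 (rule 149): 01111011
Gen 6 (rule 135): 10110000
Gen 7 (rule 73): 00110111
Gen 8 (rule 149): 10000010
Gen 9 (rule 135): 10111110
Gen 10 (rule 73): 00100010
Gen 11 (rule 149): 10111011
Gen 12 (rule 135): 10010000
Gen 13 (rule 73): 00000111
Gen 14 (rule 149): 11110010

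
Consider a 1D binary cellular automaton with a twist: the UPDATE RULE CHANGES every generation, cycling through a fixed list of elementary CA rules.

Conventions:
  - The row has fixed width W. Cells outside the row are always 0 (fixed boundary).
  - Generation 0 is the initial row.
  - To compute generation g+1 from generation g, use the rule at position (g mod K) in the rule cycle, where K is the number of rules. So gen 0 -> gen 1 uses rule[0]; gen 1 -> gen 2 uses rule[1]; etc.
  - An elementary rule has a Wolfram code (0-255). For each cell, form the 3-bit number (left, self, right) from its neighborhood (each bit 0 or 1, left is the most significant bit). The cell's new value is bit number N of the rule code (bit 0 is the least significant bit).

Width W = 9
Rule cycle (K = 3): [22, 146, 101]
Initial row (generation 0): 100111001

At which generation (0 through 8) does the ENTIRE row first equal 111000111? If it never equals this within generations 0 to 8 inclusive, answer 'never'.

Gen 0: 100111001
Gen 1 (rule 22): 111000111
Gen 2 (rule 146): 010101010
Gen 3 (rule 101): 011111110
Gen 4 (rule 22): 100000001
Gen 5 (rule 146): 010000010
Gen 6 (rule 101): 010111010
Gen 7 (rule 22): 110000011
Gen 8 (rule 146): 001000100

Answer: 1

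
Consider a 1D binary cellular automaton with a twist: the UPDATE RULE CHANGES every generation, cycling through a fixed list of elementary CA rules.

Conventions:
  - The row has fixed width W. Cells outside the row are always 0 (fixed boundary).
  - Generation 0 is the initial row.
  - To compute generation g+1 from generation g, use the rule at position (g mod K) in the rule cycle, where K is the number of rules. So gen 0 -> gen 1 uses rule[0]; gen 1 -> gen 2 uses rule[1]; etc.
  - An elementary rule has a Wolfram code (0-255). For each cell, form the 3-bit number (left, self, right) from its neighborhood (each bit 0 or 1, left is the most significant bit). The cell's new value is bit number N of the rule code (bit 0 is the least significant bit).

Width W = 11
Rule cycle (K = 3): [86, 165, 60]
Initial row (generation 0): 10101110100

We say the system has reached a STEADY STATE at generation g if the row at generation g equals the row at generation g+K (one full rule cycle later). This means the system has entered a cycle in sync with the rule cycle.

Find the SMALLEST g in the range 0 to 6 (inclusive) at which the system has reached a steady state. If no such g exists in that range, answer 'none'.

Answer: none

Derivation:
Gen 0: 10101110100
Gen 1 (rule 86): 10100010110
Gen 2 (rule 165): 11101011000
Gen 3 (rule 60): 10011110100
Gen 4 (rule 86): 11100010110
Gen 5 (rule 165): 01001011000
Gen 6 (rule 60): 01101110100
Gen 7 (rule 86): 10100010110
Gen 8 (rule 165): 11101011000
Gen 9 (rule 60): 10011110100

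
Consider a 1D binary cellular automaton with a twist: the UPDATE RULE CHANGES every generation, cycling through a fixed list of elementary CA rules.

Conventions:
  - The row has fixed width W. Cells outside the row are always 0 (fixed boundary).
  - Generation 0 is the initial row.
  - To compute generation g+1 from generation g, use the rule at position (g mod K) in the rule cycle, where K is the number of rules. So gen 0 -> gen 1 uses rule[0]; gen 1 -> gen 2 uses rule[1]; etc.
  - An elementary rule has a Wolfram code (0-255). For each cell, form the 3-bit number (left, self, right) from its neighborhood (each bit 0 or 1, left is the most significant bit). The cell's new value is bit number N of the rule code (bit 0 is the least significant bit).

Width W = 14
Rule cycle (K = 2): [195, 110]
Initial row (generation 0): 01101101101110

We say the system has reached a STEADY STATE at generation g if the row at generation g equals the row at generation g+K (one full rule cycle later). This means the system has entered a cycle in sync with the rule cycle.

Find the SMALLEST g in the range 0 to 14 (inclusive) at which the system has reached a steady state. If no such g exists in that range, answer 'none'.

Gen 0: 01101101101110
Gen 1 (rule 195): 10100100100110
Gen 2 (rule 110): 11101101101110
Gen 3 (rule 195): 01100100100110
Gen 4 (rule 110): 11101101101110
Gen 5 (rule 195): 01100100100110
Gen 6 (rule 110): 11101101101110
Gen 7 (rule 195): 01100100100110
Gen 8 (rule 110): 11101101101110
Gen 9 (rule 195): 01100100100110
Gen 10 (rule 110): 11101101101110
Gen 11 (rule 195): 01100100100110
Gen 12 (rule 110): 11101101101110
Gen 13 (rule 195): 01100100100110
Gen 14 (rule 110): 11101101101110
Gen 15 (rule 195): 01100100100110
Gen 16 (rule 110): 11101101101110

Answer: 2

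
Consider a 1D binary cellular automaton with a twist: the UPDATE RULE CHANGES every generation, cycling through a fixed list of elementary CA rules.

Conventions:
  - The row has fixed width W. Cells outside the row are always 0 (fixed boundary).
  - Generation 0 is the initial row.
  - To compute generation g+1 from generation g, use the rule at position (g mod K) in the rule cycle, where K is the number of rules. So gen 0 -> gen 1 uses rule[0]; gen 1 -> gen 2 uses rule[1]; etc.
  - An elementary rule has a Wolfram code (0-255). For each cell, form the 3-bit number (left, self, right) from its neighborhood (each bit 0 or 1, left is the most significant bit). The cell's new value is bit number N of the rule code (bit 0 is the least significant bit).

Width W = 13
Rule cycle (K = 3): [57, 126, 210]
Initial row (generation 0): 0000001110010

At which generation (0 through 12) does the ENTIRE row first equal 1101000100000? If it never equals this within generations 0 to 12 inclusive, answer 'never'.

Gen 0: 0000001110010
Gen 1 (rule 57): 1111101001001
Gen 2 (rule 126): 1000111111111
Gen 3 (rule 210): 0101011111111
Gen 4 (rule 57): 0010110000000
Gen 5 (rule 126): 0111111000000
Gen 6 (rule 210): 1011111100000
Gen 7 (rule 57): 0110000011111
Gen 8 (rule 126): 1111000110001
Gen 9 (rule 210): 0111101011010
Gen 10 (rule 57): 0100010110101
Gen 11 (rule 126): 1110111111111
Gen 12 (rule 210): 0110011111111

Answer: never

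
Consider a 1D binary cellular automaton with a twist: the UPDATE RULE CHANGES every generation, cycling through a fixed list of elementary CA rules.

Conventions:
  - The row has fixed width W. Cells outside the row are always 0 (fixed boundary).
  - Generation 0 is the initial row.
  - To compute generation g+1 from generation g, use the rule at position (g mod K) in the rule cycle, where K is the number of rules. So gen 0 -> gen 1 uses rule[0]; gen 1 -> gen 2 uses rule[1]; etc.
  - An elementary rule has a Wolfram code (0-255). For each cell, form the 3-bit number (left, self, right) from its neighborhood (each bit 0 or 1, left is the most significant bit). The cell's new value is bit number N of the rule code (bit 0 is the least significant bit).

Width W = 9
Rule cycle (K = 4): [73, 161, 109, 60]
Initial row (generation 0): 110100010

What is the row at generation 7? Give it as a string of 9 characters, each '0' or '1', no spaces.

Gen 0: 110100010
Gen 1 (rule 73): 110001000
Gen 2 (rule 161): 000100011
Gen 3 (rule 109): 110101011
Gen 4 (rule 60): 101111110
Gen 5 (rule 73): 001000010
Gen 6 (rule 161): 100011000
Gen 7 (rule 109): 101011011

Answer: 101011011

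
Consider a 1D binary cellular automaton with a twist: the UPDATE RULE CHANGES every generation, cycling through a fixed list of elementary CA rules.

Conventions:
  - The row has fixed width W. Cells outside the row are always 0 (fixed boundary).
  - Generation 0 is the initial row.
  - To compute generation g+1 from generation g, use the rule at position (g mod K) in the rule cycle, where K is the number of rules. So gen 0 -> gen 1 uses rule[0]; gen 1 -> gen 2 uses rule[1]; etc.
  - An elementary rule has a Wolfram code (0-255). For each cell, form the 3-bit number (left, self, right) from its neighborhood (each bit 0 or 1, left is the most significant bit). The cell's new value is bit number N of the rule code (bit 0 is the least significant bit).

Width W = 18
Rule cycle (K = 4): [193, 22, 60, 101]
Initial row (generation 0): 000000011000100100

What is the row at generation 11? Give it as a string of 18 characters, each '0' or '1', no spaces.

Answer: 000010010001001010

Derivation:
Gen 0: 000000011000100100
Gen 1 (rule 193): 111111001010000001
Gen 2 (rule 22): 000000111011000011
Gen 3 (rule 60): 000000100110100010
Gen 4 (rule 101): 111110100011101010
Gen 5 (rule 193): 011110001001100000
Gen 6 (rule 22): 100001011110010000
Gen 7 (rule 60): 110001110001011000
Gen 8 (rule 101): 010100010101101011
Gen 9 (rule 193): 000001000000100001
Gen 10 (rule 22): 000011100001110011
Gen 11 (rule 60): 000010010001001010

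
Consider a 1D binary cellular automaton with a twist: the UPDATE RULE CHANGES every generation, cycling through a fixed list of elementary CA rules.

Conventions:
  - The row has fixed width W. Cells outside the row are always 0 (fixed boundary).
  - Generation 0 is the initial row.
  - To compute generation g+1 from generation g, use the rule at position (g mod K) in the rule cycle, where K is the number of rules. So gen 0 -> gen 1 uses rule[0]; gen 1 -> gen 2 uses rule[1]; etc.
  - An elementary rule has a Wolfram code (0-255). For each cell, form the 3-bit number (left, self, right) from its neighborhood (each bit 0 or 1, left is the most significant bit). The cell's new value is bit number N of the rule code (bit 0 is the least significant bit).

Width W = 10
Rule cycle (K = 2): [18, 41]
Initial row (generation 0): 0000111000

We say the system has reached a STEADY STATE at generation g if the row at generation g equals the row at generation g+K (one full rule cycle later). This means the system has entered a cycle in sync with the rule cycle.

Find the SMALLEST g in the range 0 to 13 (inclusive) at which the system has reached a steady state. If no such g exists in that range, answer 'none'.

Gen 0: 0000111000
Gen 1 (rule 18): 0001000100
Gen 2 (rule 41): 1100010001
Gen 3 (rule 18): 0010101010
Gen 4 (rule 41): 1001010100
Gen 5 (rule 18): 0110000010
Gen 6 (rule 41): 0100111000
Gen 7 (rule 18): 1011000100
Gen 8 (rule 41): 0110010001
Gen 9 (rule 18): 1001101010
Gen 10 (rule 41): 0001010100
Gen 11 (rule 18): 0010000010
Gen 12 (rule 41): 1000111000
Gen 13 (rule 18): 0101000100
Gen 14 (rule 41): 0010010001
Gen 15 (rule 18): 0101101010

Answer: none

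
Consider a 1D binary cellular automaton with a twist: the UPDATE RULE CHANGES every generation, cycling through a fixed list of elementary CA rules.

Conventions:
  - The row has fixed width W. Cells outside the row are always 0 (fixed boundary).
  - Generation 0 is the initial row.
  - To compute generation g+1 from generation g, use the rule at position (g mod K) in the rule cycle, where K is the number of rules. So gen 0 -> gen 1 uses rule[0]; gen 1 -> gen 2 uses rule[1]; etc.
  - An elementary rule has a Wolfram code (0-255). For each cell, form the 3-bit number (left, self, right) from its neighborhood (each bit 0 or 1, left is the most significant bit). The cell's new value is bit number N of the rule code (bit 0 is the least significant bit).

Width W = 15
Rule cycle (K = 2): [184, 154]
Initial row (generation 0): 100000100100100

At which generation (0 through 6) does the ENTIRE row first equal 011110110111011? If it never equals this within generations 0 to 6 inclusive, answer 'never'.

Gen 0: 100000100100100
Gen 1 (rule 184): 010000010010010
Gen 2 (rule 154): 101000101101101
Gen 3 (rule 184): 010100011011010
Gen 4 (rule 154): 100010110010001
Gen 5 (rule 184): 010001101001000
Gen 6 (rule 154): 101011000110100

Answer: never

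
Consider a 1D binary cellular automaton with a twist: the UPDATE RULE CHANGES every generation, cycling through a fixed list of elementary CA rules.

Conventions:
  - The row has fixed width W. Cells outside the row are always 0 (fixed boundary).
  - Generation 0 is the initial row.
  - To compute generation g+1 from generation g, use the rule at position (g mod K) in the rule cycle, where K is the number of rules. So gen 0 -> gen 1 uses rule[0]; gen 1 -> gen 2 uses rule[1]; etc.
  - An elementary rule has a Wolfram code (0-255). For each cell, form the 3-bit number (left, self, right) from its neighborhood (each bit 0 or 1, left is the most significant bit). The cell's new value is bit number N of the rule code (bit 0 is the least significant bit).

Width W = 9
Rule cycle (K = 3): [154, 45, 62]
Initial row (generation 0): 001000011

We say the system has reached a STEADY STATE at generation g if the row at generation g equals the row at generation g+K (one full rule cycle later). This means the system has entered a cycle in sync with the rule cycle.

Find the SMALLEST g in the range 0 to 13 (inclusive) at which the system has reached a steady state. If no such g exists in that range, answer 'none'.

Gen 0: 001000011
Gen 1 (rule 154): 010100110
Gen 2 (rule 45): 011100100
Gen 3 (rule 62): 110011110
Gen 4 (rule 154): 101111101
Gen 5 (rule 45): 111000011
Gen 6 (rule 62): 100100110
Gen 7 (rule 154): 011011101
Gen 8 (rule 45): 010110011
Gen 9 (rule 62): 111101110
Gen 10 (rule 154): 111001101
Gen 11 (rule 45): 100001011
Gen 12 (rule 62): 110011110
Gen 13 (rule 154): 101111101
Gen 14 (rule 45): 111000011
Gen 15 (rule 62): 100100110
Gen 16 (rule 154): 011011101

Answer: none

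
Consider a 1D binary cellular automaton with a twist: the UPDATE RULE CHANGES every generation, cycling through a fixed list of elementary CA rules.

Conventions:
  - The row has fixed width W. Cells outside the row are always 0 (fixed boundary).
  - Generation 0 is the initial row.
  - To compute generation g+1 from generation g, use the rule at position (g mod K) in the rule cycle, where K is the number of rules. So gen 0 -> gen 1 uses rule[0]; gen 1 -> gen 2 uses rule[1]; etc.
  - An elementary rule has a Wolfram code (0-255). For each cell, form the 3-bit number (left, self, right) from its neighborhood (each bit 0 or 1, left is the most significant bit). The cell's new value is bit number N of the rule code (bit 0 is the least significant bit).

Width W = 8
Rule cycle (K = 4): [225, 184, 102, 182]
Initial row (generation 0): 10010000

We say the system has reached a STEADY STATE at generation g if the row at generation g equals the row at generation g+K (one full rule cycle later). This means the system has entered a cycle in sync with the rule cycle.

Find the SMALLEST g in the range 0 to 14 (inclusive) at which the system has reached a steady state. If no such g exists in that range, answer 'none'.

Answer: 10

Derivation:
Gen 0: 10010000
Gen 1 (rule 225): 00000111
Gen 2 (rule 184): 00000110
Gen 3 (rule 102): 00001010
Gen 4 (rule 182): 00011111
Gen 5 (rule 225): 11001111
Gen 6 (rule 184): 10101110
Gen 7 (rule 102): 11110010
Gen 8 (rule 182): 01101111
Gen 9 (rule 225): 00110111
Gen 10 (rule 184): 00101110
Gen 11 (rule 102): 01110010
Gen 12 (rule 182): 10101111
Gen 13 (rule 225): 01010111
Gen 14 (rule 184): 00101110
Gen 15 (rule 102): 01110010
Gen 16 (rule 182): 10101111
Gen 17 (rule 225): 01010111
Gen 18 (rule 184): 00101110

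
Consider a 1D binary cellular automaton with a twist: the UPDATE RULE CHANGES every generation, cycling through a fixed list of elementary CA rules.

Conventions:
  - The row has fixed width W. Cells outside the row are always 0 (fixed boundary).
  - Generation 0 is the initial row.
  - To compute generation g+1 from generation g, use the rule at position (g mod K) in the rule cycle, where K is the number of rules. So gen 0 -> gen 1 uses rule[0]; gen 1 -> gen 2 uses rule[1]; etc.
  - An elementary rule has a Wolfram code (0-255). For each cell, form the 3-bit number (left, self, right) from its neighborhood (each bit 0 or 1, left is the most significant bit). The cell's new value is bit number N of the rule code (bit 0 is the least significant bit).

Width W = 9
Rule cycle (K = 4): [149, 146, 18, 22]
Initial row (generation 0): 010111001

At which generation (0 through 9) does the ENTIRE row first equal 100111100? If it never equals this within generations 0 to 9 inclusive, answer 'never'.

Answer: never

Derivation:
Gen 0: 010111001
Gen 1 (rule 149): 010010101
Gen 2 (rule 146): 101100000
Gen 3 (rule 18): 000010000
Gen 4 (rule 22): 000111000
Gen 5 (rule 149): 110010111
Gen 6 (rule 146): 001100010
Gen 7 (rule 18): 010010101
Gen 8 (rule 22): 111110101
Gen 9 (rule 149): 011100101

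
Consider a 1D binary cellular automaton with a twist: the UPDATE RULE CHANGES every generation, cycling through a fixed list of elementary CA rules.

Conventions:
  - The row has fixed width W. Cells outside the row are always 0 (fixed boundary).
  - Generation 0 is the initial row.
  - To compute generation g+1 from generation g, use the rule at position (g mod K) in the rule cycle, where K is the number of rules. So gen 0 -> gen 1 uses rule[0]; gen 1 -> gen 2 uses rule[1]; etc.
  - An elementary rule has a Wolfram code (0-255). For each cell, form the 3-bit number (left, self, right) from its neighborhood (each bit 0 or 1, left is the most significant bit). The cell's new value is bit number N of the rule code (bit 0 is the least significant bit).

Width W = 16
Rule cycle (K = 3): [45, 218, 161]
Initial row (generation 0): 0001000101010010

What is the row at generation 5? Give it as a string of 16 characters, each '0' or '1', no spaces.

Answer: 1100100101001111

Derivation:
Gen 0: 0001000101010010
Gen 1 (rule 45): 1101010111110010
Gen 2 (rule 218): 1100000111111101
Gen 3 (rule 161): 0001110011111010
Gen 4 (rule 45): 1101000010000110
Gen 5 (rule 218): 1100100101001111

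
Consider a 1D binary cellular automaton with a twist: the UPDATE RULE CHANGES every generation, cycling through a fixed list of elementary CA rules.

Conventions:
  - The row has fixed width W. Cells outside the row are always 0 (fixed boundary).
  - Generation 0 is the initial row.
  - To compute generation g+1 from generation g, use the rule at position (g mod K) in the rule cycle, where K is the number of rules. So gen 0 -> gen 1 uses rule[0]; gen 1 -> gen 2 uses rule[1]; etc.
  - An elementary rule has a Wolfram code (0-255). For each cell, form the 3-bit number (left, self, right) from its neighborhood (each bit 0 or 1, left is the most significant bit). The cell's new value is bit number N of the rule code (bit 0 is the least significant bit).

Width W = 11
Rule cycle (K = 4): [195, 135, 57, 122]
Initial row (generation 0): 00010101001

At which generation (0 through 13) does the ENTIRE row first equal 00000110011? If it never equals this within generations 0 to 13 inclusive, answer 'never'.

Gen 0: 00010101001
Gen 1 (rule 195): 11100000010
Gen 2 (rule 135): 01001111110
Gen 3 (rule 57): 00101000001
Gen 4 (rule 122): 01010100010
Gen 5 (rule 195): 10000001100
Gen 6 (rule 135): 10111110001
Gen 7 (rule 57): 01100001100
Gen 8 (rule 122): 11110011110
Gen 9 (rule 195): 01110101110
Gen 10 (rule 135): 10100100100
Gen 11 (rule 57): 01010010011
Gen 12 (rule 122): 10101101111
Gen 13 (rule 195): 00000100111

Answer: never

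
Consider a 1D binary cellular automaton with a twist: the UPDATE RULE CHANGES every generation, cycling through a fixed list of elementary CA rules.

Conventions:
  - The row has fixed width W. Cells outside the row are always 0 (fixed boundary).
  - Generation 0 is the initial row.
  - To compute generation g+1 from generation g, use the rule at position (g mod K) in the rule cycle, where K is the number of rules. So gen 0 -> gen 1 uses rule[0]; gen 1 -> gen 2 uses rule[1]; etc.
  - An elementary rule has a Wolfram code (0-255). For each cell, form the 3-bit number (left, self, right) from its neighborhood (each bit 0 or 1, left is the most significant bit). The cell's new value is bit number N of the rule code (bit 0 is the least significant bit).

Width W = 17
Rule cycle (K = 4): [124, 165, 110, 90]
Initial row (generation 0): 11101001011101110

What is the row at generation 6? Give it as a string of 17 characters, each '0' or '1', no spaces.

Gen 0: 11101001011101110
Gen 1 (rule 124): 10111101110111011
Gen 2 (rule 165): 11011010101010100
Gen 3 (rule 110): 11111111111111100
Gen 4 (rule 90): 10000000000000110
Gen 5 (rule 124): 11000000000000111
Gen 6 (rule 165): 00011111111110010

Answer: 00011111111110010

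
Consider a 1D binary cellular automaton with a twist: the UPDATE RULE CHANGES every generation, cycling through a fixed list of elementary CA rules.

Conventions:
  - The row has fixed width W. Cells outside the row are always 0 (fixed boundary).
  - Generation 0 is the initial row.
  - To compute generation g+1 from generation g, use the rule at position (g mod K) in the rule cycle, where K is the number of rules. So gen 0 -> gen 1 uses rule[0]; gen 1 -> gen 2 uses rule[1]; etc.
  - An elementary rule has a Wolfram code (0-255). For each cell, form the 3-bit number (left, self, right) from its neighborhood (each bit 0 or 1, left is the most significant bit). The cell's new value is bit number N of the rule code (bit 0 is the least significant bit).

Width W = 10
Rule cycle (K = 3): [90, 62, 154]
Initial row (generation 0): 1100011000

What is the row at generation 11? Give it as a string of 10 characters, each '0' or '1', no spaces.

Answer: 0111011111

Derivation:
Gen 0: 1100011000
Gen 1 (rule 90): 1110111100
Gen 2 (rule 62): 1001100010
Gen 3 (rule 154): 0111010101
Gen 4 (rule 90): 1101000000
Gen 5 (rule 62): 1011100000
Gen 6 (rule 154): 0011010000
Gen 7 (rule 90): 0111001000
Gen 8 (rule 62): 1100111100
Gen 9 (rule 154): 1011111010
Gen 10 (rule 90): 0010001001
Gen 11 (rule 62): 0111011111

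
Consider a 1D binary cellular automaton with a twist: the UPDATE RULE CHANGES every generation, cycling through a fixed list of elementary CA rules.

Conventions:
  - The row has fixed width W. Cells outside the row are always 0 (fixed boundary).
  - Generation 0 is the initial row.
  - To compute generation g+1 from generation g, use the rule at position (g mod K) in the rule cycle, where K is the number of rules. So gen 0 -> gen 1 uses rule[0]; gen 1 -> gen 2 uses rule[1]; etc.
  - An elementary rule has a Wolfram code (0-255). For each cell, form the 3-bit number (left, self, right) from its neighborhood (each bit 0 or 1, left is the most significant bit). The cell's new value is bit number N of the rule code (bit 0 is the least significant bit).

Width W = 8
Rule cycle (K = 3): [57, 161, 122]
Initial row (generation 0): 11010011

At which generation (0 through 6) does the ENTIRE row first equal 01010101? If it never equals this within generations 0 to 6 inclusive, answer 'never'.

Gen 0: 11010011
Gen 1 (rule 57): 10101010
Gen 2 (rule 161): 01010100
Gen 3 (rule 122): 10101010
Gen 4 (rule 57): 01010101
Gen 5 (rule 161): 00101010
Gen 6 (rule 122): 01010101

Answer: 4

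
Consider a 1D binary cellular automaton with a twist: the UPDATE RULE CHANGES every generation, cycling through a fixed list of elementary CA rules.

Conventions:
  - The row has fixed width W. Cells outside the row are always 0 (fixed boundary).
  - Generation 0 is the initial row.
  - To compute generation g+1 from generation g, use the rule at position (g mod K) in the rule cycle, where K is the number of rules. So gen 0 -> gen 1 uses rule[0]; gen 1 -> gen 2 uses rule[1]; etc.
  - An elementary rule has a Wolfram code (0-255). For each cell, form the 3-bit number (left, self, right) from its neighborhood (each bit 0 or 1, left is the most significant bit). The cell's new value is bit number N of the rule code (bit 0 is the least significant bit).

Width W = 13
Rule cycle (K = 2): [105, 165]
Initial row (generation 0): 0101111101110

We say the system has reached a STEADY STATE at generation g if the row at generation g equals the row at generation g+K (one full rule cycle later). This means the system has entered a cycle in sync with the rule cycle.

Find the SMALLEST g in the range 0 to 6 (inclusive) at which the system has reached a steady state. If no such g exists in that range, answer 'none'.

Gen 0: 0101111101110
Gen 1 (rule 105): 0011000111010
Gen 2 (rule 165): 1000010010110
Gen 3 (rule 105): 0011000001110
Gen 4 (rule 165): 1000011100100
Gen 5 (rule 105): 0011010100001
Gen 6 (rule 165): 1000111101101
Gen 7 (rule 105): 0010100111110
Gen 8 (rule 165): 1011100011100

Answer: none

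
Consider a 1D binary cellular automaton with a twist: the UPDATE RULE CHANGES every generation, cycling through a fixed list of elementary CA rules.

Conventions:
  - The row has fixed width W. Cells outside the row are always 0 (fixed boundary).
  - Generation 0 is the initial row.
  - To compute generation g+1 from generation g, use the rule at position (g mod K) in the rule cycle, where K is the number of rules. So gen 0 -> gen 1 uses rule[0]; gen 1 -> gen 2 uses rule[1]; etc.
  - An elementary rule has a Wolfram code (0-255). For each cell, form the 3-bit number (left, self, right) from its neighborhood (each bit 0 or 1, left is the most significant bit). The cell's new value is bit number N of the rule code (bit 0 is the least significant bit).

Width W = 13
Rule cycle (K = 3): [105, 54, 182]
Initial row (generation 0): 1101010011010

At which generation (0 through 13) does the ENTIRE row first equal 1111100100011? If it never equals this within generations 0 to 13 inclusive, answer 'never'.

Answer: 5

Derivation:
Gen 0: 1101010011010
Gen 1 (rule 105): 1110100011100
Gen 2 (rule 54): 0001110100010
Gen 3 (rule 182): 0010101110111
Gen 4 (rule 105): 1001011011101
Gen 5 (rule 54): 1111100100011
Gen 6 (rule 182): 0111011110100
Gen 7 (rule 105): 0101110011001
Gen 8 (rule 54): 1110001100111
Gen 9 (rule 182): 0101010011010
Gen 10 (rule 105): 0010100011100
Gen 11 (rule 54): 0111110100010
Gen 12 (rule 182): 1011101110111
Gen 13 (rule 105): 0110111011101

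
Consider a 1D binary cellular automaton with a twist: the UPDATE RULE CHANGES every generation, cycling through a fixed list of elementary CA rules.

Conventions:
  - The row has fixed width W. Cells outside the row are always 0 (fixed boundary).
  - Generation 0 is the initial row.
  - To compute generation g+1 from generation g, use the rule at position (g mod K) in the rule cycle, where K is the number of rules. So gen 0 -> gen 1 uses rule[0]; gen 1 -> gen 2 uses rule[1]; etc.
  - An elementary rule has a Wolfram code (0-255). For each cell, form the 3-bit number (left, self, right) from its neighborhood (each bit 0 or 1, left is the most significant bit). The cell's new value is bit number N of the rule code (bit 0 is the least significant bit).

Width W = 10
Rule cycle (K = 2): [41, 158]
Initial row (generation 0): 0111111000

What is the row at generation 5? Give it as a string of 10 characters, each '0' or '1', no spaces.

Answer: 1011000100

Derivation:
Gen 0: 0111111000
Gen 1 (rule 41): 0100000011
Gen 2 (rule 158): 1110000110
Gen 3 (rule 41): 1000110100
Gen 4 (rule 158): 1101100110
Gen 5 (rule 41): 1011000100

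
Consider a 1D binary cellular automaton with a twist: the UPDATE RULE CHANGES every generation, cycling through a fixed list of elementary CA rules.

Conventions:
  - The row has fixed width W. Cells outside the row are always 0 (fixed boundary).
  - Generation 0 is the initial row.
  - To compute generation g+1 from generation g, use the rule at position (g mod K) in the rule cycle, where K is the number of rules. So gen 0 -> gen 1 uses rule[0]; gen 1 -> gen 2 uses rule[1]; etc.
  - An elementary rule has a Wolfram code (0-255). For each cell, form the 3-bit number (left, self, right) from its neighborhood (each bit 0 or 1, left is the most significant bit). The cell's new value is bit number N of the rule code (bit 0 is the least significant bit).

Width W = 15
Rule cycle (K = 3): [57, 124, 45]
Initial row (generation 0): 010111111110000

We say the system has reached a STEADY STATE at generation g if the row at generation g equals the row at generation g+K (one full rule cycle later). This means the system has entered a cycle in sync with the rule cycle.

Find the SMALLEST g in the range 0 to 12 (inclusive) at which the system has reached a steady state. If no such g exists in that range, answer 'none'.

Answer: none

Derivation:
Gen 0: 010111111110000
Gen 1 (rule 57): 001100000001111
Gen 2 (rule 124): 001110000001001
Gen 3 (rule 45): 101000111101001
Gen 4 (rule 57): 010110100010100
Gen 5 (rule 124): 011111110011110
Gen 6 (rule 45): 010000000010000
Gen 7 (rule 57): 001111111001111
Gen 8 (rule 124): 001000001101001
Gen 9 (rule 45): 101011101011001
Gen 10 (rule 57): 010110010110100
Gen 11 (rule 124): 011111011111110
Gen 12 (rule 45): 010000110000000
Gen 13 (rule 57): 001110101111111
Gen 14 (rule 124): 001011111000001
Gen 15 (rule 45): 101110000011101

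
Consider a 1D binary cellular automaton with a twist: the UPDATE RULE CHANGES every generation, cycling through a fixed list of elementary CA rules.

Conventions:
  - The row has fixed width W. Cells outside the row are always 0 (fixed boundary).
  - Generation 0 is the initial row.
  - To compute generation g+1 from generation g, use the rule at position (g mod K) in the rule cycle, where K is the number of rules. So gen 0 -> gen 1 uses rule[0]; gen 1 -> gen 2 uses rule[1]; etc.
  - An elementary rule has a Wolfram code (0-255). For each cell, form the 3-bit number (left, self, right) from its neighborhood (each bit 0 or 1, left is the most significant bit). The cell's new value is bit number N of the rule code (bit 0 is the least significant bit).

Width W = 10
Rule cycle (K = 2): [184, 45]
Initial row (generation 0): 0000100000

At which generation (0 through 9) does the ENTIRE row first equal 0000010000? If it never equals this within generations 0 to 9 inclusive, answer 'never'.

Gen 0: 0000100000
Gen 1 (rule 184): 0000010000
Gen 2 (rule 45): 1111010111
Gen 3 (rule 184): 1110101110
Gen 4 (rule 45): 1001111000
Gen 5 (rule 184): 0101110100
Gen 6 (rule 45): 0111001101
Gen 7 (rule 184): 0110101010
Gen 8 (rule 45): 0101111110
Gen 9 (rule 184): 0011111101

Answer: 1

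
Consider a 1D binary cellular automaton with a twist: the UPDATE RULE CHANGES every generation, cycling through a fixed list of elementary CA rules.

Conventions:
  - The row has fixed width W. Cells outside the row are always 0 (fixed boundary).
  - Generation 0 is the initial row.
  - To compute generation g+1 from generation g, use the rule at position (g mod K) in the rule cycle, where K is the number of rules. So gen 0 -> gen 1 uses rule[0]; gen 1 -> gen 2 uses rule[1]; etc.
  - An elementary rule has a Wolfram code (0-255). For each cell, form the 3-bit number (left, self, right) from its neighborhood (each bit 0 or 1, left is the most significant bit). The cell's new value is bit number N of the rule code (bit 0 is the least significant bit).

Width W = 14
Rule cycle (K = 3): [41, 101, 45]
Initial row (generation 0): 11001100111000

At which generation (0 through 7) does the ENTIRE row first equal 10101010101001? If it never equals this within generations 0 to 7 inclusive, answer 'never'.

Answer: 2

Derivation:
Gen 0: 11001100111000
Gen 1 (rule 41): 10001000100011
Gen 2 (rule 101): 10101010101001
Gen 3 (rule 45): 11111111111001
Gen 4 (rule 41): 10000000000000
Gen 5 (rule 101): 10111111111111
Gen 6 (rule 45): 11100000000000
Gen 7 (rule 41): 10001111111111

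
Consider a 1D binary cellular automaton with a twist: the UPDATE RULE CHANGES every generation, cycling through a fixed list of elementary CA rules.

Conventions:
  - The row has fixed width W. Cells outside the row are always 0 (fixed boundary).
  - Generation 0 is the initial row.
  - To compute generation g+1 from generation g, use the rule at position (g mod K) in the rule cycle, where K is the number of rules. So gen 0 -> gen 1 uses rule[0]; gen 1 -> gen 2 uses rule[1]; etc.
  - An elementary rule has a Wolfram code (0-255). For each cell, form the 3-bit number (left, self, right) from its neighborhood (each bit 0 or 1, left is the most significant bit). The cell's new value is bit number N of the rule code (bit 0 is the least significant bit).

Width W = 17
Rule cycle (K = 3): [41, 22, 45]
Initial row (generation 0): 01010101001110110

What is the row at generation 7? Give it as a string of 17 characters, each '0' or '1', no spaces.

Gen 0: 01010101001110110
Gen 1 (rule 41): 00101010001001100
Gen 2 (rule 22): 01101011011110010
Gen 3 (rule 45): 01011110110000010
Gen 4 (rule 41): 00110001100111000
Gen 5 (rule 22): 01001010011000100
Gen 6 (rule 45): 01001110010010101
Gen 7 (rule 41): 00001000000001010

Answer: 00001000000001010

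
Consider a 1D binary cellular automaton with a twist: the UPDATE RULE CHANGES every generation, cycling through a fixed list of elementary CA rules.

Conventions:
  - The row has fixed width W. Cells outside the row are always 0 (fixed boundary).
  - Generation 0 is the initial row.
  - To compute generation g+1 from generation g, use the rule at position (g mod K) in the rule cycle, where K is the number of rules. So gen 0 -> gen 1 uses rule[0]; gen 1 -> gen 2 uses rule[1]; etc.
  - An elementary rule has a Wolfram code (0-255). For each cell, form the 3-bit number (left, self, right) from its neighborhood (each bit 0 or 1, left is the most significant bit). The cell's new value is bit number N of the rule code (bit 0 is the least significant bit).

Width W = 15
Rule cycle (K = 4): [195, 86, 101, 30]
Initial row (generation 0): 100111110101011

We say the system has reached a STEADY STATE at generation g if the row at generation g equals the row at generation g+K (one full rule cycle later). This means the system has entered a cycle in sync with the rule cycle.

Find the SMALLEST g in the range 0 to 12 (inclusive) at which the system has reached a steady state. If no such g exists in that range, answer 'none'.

Gen 0: 100111110101011
Gen 1 (rule 195): 001011110000001
Gen 2 (rule 86): 011000011000011
Gen 3 (rule 101): 001011001011001
Gen 4 (rule 30): 011010111010111
Gen 5 (rule 195): 101000011000011
Gen 6 (rule 86): 101100101100101
Gen 7 (rule 101): 110100110100111
Gen 8 (rule 30): 100111100111100
Gen 9 (rule 195): 001011101011101
Gen 10 (rule 86): 011000101000101
Gen 11 (rule 101): 001010111010111
Gen 12 (rule 30): 011010100010100
Gen 13 (rule 195): 101000001100001
Gen 14 (rule 86): 101100010110011
Gen 15 (rule 101): 110101011010001
Gen 16 (rule 30): 100101010011011

Answer: none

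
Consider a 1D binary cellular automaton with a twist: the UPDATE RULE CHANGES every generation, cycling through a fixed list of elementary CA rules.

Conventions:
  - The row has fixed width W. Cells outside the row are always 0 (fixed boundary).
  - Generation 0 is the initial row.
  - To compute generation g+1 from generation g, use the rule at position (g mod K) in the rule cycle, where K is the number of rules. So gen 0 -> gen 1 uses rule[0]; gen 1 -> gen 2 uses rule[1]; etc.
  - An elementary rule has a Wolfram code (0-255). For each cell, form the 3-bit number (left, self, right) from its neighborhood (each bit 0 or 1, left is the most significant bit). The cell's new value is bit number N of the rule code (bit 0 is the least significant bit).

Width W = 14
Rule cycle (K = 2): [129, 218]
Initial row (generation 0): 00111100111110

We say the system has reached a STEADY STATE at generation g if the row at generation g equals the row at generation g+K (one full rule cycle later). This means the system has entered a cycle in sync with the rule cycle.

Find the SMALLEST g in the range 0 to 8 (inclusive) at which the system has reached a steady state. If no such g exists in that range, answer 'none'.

Answer: 2

Derivation:
Gen 0: 00111100111110
Gen 1 (rule 129): 10011000011100
Gen 2 (rule 218): 01111100111110
Gen 3 (rule 129): 00111000011100
Gen 4 (rule 218): 01111100111110
Gen 5 (rule 129): 00111000011100
Gen 6 (rule 218): 01111100111110
Gen 7 (rule 129): 00111000011100
Gen 8 (rule 218): 01111100111110
Gen 9 (rule 129): 00111000011100
Gen 10 (rule 218): 01111100111110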